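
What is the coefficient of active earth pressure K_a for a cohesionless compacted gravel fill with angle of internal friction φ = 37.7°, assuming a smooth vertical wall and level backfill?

K_a = tan²(45° − φ/2) = tan²(26.15°) = 0.2411.

0.241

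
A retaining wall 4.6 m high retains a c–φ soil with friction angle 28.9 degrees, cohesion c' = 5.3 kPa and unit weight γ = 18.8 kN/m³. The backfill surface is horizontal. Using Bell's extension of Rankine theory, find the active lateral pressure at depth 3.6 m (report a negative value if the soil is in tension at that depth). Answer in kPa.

K_a = (1 − sin φ)/(1 + sin φ) = 0.3484.
σ_a = K_a γ z − 2c√K_a = 0.3484×18.8×3.6 − 2×5.3×0.5902 = 17.32 kPa.

17.3 kPa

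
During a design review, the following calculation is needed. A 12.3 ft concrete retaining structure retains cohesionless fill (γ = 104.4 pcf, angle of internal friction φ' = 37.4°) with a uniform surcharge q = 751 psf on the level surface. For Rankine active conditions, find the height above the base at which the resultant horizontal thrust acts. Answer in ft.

5.21 ft

K_a = 0.2443.
Triangular part P₁ = ½K_aγH² = 1929 at H/3 = 4.100 ft; rectangular part P₂ = K_a q H = 2256 at H/2 = 6.150 ft.
ȳ = (P₁·4.100 + P₂·6.150)/(P₁+P₂) = 5.205 ft.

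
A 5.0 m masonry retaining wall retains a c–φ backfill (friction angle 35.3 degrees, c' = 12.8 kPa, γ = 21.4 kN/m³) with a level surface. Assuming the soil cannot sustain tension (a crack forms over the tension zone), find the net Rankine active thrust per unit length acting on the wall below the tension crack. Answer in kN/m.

20.7 kN/m

K_a = 0.2675; √K_a = 0.5172.
Tension-crack depth z_c = 2c/(γ√K_a) = 2×12.8/(21.4×0.5172) = 2.313 m.
σ_a at base = K_a γ H − 2c√K_a = 0.2675×21.4×5.0 − 2×12.8×0.5172 = 15.39 kPa.
P_a = ½ × 15.39 × (H − z_c) = 0.5×15.39×2.687 = 20.67 kN/m.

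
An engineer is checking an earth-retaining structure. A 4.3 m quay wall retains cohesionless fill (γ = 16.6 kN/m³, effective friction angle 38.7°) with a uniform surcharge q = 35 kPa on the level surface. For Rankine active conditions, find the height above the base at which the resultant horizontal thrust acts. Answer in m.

K_a = 0.2306.
Triangular part P₁ = ½K_aγH² = 35.39 at H/3 = 1.433 m; rectangular part P₂ = K_a q H = 34.70 at H/2 = 2.150 m.
ȳ = (P₁·1.433 + P₂·2.150)/(P₁+P₂) = 1.788 m.

1.79 m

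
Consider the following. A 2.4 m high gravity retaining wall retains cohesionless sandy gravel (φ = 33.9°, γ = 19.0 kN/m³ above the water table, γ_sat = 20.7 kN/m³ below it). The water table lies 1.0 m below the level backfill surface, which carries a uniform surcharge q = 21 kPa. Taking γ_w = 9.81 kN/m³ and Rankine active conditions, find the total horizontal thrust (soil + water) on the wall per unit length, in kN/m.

K_a = tan²(45° − φ/2) = 0.2839.
γ' = 20.7 − 9.81 = 10.89 kN/m³. h₂ = H − d_w = 1.4 m.
σ'_h: at surface K_a·q = 5.962; at WT K_a(q+γd_w) = 11.36; at base K_a(q+γd_w+γ'h₂) = 15.68 kPa.
P₁ = ½(5.962+11.36)×1.0 = 8.659; P₂ = ½(11.36+15.68)×1.4 = 18.93; P_w = ½γ_w h₂² = 9.614.
Total = 8.659+18.93+9.614 = 37.20 kN/m.

37.2 kN/m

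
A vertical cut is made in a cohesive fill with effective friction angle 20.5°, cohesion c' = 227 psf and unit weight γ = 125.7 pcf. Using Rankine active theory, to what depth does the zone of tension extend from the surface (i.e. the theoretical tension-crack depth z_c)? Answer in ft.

K_a = tan²(45° − 20.5°/2) = 0.4813; √K_a = 0.6937.
The active pressure is zero where K_a γ z = 2c√K_a, so z_c = 2c/(γ√K_a) = 2×227/(125.7×0.6937) = 5.206 ft.

5.21 ft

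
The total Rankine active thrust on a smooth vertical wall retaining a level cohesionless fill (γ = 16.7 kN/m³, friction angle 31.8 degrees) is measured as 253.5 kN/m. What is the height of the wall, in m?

K_a = 0.3098. P_a = ½ K_a γ H² ⇒ H = √(2P_a/(K_a γ)).
H = √(2×253.5/(0.3098×16.7)) = 9.899 m.

9.90 m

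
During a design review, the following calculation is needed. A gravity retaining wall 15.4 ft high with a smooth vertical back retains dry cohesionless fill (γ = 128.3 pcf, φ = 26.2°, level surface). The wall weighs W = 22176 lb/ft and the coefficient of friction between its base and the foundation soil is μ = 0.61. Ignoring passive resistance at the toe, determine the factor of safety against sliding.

K_a = tan²(45° − 26.2°/2) = 0.3874.
P_a = ½K_aγH² = 0.5×0.3874×128.3×15.4² = 5894 lb/ft, acting at H/3 = 5.133 ft above the base.
FS_sliding = μW / P_a = 0.61×22176 / 5894 = 2.295.

2.29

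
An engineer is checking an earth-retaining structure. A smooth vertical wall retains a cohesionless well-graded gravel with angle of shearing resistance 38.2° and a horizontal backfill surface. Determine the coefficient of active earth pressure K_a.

K_a = tan²(45° − φ/2) = tan²(25.90°) = 0.2358.

0.236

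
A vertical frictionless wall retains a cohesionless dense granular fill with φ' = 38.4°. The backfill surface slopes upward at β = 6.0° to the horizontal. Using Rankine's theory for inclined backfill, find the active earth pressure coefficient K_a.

0.237

K_a = cos β · (cos β − √(cos²β − cos²φ)) / (cos β + √(cos²β − cos²φ)).
cos β = 0.9945, cos φ = 0.7837, √(cos²β − cos²φ) = 0.6123.
K_a = 0.9945 × (0.9945 − 0.6123)/(0.9945 + 0.6123) = 0.2366.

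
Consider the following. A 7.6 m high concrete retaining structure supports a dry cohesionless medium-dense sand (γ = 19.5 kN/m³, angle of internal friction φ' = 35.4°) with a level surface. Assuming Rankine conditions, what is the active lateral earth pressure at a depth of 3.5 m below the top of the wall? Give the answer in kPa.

18.2 kPa

K_a = (1 − sin φ)/(1 + sin φ) = 0.2664.
σ_h = K_a γ z = 0.2664 × 19.5 × 3.5 = 18.18 kPa.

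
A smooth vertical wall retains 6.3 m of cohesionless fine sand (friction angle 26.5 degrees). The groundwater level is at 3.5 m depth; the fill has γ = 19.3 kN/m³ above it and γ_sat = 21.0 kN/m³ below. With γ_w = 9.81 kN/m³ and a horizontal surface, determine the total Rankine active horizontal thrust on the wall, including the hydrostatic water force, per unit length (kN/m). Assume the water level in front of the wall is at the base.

K_a = tan²(45° − φ/2) = 0.3829.
γ' = 21.0 − 9.81 = 11.19 kN/m³. Depth below WT = 2.8 m.
σ'_h at WT = K_a γ d_w = 25.87 kPa; at base = 25.87 + K_a γ' × 2.8 = 37.87 kPa.
P₁ (0–3.5 m) = ½×25.87×3.5 = 45.27. P₂ (3.5–6.3 m) = ½(25.87+37.87)×2.8 = 89.23.
P_w = ½ γ_w h₂² = 0.5×9.81×2.8² = 38.46. Total = 45.27+89.23+38.46 = 172.9 kN/m.

173 kN/m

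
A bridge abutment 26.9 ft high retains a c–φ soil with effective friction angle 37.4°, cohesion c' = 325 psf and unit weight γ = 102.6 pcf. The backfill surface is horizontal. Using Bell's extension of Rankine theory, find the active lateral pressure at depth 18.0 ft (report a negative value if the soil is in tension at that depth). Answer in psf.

K_a = (1 − sin φ)/(1 + sin φ) = 0.2443.
σ_a = K_a γ z − 2c√K_a = 0.2443×102.6×18.0 − 2×325×0.4942 = 129.9 psf.

130 psf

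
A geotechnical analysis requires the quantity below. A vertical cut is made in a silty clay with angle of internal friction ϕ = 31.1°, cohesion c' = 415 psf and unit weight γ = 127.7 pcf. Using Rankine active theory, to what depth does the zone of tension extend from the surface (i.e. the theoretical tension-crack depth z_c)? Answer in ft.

11.5 ft

K_a = tan²(45° − 31.1°/2) = 0.3188; √K_a = 0.5646.
The active pressure is zero where K_a γ z = 2c√K_a, so z_c = 2c/(γ√K_a) = 2×415/(127.7×0.5646) = 11.51 ft.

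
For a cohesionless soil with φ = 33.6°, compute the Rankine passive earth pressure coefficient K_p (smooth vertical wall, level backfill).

3.48

K_p = (1 + sin φ)/(1 − sin φ) = tan²(45° + 33.6°/2) = 3.478.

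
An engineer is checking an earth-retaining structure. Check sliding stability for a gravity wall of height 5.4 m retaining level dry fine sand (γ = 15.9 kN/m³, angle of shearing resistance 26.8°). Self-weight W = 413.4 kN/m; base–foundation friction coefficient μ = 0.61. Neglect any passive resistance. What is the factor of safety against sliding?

K_a = tan²(45° − 26.8°/2) = 0.3785.
P_a = ½K_aγH² = 0.5×0.3785×15.9×5.4² = 87.74 kN/m, acting at H/3 = 1.800 m above the base.
FS_sliding = μW / P_a = 0.61×413.4 / 87.74 = 2.874.

2.87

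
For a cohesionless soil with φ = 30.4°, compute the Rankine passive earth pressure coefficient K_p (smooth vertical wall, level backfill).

3.05

K_p = (1 + sin φ)/(1 − sin φ) = tan²(45° + 30.4°/2) = 3.049.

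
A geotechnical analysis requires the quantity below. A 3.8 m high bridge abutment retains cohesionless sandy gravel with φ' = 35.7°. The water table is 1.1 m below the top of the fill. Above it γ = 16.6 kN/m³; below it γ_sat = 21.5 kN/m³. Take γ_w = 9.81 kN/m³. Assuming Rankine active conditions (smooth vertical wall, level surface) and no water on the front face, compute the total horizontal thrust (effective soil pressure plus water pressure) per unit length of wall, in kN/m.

62.6 kN/m

K_a = tan²(45° − φ/2) = 0.2630.
γ' = 21.5 − 9.81 = 11.69 kN/m³. Depth below WT = 2.7 m.
σ'_h at WT = K_a γ d_w = 4.802 kPa; at base = 4.802 + K_a γ' × 2.7 = 13.10 kPa.
P₁ (0–1.1 m) = ½×4.802×1.1 = 2.641. P₂ (1.1–3.8 m) = ½(4.802+13.10)×2.7 = 24.17.
P_w = ½ γ_w h₂² = 0.5×9.81×2.7² = 35.76. Total = 2.641+24.17+35.76 = 62.57 kN/m.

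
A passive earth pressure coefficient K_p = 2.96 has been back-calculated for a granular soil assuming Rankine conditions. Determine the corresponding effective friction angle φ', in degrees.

K_p = (1+sin φ)/(1−sin φ) ⇒ sin φ = (K_p − 1)/(K_p + 1) = 0.4949.
φ = arcsin(0.4949) = 29.67°.

29.7°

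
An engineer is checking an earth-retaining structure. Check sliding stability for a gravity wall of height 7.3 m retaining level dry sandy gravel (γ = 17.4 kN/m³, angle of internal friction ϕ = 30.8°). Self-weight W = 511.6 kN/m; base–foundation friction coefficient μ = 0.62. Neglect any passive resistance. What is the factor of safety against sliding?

2.12

K_a = tan²(45° − 30.8°/2) = 0.3227.
P_a = ½K_aγH² = 0.5×0.3227×17.4×7.3² = 149.6 kN/m, acting at H/3 = 2.433 m above the base.
FS_sliding = μW / P_a = 0.62×511.6 / 149.6 = 2.120.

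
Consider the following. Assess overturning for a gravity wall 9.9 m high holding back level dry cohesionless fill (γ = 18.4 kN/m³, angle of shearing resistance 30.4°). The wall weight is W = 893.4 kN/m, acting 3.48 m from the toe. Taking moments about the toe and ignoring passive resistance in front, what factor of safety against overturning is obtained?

K_a = tan²(45° − 30.4°/2) = 0.3280.
P_a = ½K_aγH² = 0.5×0.3280×18.4×9.9² = 295.7 kN/m, acting at H/3 = 3.300 m above the base.
Overturning moment M_o = P_a × H/3 = 295.7 × 3.300 = 976.0.
Resisting moment M_r = W × 3.48 = 893.4 × 3.48 = 3109.
FS_overturning = M_r/M_o = 3109/976.0 = 3.186.

3.19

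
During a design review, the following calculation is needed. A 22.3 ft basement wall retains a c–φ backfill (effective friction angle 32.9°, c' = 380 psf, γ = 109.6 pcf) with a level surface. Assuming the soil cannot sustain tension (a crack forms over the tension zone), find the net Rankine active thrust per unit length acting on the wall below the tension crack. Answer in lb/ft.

K_a = 0.2960; √K_a = 0.5441.
Tension-crack depth z_c = 2c/(γ√K_a) = 2×380/(109.6×0.5441) = 12.74 ft.
σ_a at base = K_a γ H − 2c√K_a = 0.2960×109.6×22.3 − 2×380×0.5441 = 310.0 psf.
P_a = ½ × 310.0 × (H − z_c) = 0.5×310.0×9.555 = 1481 lb/ft.

1480 lb/ft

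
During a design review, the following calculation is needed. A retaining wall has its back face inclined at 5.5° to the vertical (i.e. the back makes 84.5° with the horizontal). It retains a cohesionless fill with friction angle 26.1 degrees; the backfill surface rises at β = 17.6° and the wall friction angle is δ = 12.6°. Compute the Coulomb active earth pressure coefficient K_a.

K_a = sin²(α+φ) / [sin²α · sin(α−δ) · (1 + √{sin(φ+δ)sin(φ−β) / (sin(α−δ)sin(α+β))})²].
With α = 84.5°, φ = 26.1°, δ = 12.6°, β = 17.6°: K_a = 0.5378.

0.538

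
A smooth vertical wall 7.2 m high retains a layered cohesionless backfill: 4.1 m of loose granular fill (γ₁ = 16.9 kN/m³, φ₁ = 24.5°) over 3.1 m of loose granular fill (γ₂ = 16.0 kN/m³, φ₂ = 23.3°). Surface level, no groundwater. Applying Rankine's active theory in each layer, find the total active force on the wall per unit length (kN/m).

K_a1 = tan²(45°−24.5°/2) = 0.4137; K_a2 = tan²(45°−23.3°/2) = 0.4331.
Layer 1: σ at base = K_a1 γ₁ h₁ = 28.67 kPa; P₁ = ½×28.67×4.1 = 58.77.
Layer 2: σ_v at top = γ₁h₁ = 69.29; σ_h top = K_a2×69.29 = 30.01; σ_h base = K_a2×(69.29+16.0×3.1) = 51.49.
P₂ = ½(30.01+51.49)×3.1 = 126.3. Total P_a = 58.77+126.3 = 185.1 kN/m.

185 kN/m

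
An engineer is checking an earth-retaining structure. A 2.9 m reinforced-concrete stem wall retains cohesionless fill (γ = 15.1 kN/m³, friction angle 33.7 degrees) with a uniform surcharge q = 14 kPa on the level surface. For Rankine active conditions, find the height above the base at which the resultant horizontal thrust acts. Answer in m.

1.16 m

K_a = 0.2863.
Triangular part P₁ = ½K_aγH² = 18.18 at H/3 = 0.9667 m; rectangular part P₂ = K_a q H = 11.62 at H/2 = 1.450 m.
ȳ = (P₁·0.9667 + P₂·1.450)/(P₁+P₂) = 1.155 m.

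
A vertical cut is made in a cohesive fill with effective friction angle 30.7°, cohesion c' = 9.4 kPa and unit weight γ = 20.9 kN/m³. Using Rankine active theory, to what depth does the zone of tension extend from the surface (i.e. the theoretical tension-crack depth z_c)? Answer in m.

1.58 m

K_a = tan²(45° − 30.7°/2) = 0.3240; √K_a = 0.5692.
The active pressure is zero where K_a γ z = 2c√K_a, so z_c = 2c/(γ√K_a) = 2×9.4/(20.9×0.5692) = 1.580 m.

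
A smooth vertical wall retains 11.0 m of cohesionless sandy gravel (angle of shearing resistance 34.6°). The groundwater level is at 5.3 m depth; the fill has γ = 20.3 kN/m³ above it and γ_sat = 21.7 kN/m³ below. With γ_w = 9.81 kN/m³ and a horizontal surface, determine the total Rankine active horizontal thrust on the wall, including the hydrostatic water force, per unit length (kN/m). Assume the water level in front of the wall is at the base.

460 kN/m

K_a = tan²(45° − φ/2) = 0.2756.
γ' = 21.7 − 9.81 = 11.89 kN/m³. Depth below WT = 5.7 m.
σ'_h at WT = K_a γ d_w = 29.66 kPa; at base = 29.66 + K_a γ' × 5.7 = 48.34 kPa.
P₁ (0–5.3 m) = ½×29.66×5.3 = 78.59. P₂ (5.3–11.0 m) = ½(29.66+48.34)×5.7 = 222.3.
P_w = ½ γ_w h₂² = 0.5×9.81×5.7² = 159.4. Total = 78.59+222.3+159.4 = 460.2 kN/m.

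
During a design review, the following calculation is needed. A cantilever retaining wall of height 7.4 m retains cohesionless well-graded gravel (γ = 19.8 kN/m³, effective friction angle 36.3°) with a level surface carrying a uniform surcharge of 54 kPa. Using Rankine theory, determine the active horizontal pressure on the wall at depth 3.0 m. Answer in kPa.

29.1 kPa

K_a = (1 − sin φ)/(1 + sin φ) = 0.2563.
σ_v = γz + q = 19.8 × 3.0 + 54 = 113.4 kPa.
σ_h = K_a σ_v = 0.2563 × 113.4 = 29.06 kPa.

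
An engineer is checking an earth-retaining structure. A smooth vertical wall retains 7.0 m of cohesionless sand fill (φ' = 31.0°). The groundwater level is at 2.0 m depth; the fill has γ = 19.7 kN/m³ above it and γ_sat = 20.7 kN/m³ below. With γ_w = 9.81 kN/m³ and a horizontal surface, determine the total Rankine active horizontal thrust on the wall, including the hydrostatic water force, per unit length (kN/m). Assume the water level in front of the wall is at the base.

242 kN/m

K_a = tan²(45° − φ/2) = 0.3201.
γ' = 20.7 − 9.81 = 10.89 kN/m³. Depth below WT = 5.0 m.
σ'_h at WT = K_a γ d_w = 12.61 kPa; at base = 12.61 + K_a γ' × 5.0 = 30.04 kPa.
P₁ (0–2.0 m) = ½×12.61×2.0 = 12.61. P₂ (2.0–7.0 m) = ½(12.61+30.04)×5.0 = 106.6.
P_w = ½ γ_w h₂² = 0.5×9.81×5.0² = 122.6. Total = 12.61+106.6+122.6 = 241.9 kN/m.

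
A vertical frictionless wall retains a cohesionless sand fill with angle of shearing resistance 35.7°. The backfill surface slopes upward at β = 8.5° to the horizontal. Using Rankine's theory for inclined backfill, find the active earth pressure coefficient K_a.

0.270

K_a = cos β · (cos β − √(cos²β − cos²φ)) / (cos β + √(cos²β − cos²φ)).
cos β = 0.9890, cos φ = 0.8121, √(cos²β − cos²φ) = 0.5645.
K_a = 0.9890 × (0.9890 − 0.5645)/(0.9890 + 0.5645) = 0.2703.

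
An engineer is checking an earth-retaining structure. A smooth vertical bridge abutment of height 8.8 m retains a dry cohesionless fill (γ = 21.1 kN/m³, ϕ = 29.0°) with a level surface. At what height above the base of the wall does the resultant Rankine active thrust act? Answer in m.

K_a = 0.3470.
The pressure distribution is triangular, so the resultant acts at H/3 above the base = 8.8/3 = 2.933 m.

2.93 m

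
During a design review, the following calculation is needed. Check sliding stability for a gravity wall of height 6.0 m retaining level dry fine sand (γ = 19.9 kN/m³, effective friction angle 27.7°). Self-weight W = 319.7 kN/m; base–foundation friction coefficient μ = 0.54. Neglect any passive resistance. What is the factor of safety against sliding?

1.32

K_a = tan²(45° − 27.7°/2) = 0.3653.
P_a = ½K_aγH² = 0.5×0.3653×19.9×6.0² = 130.9 kN/m, acting at H/3 = 2.000 m above the base.
FS_sliding = μW / P_a = 0.54×319.7 / 130.9 = 1.319.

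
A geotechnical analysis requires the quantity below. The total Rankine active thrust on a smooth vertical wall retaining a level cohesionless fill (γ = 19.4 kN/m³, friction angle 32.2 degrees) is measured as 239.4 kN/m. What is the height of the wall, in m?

K_a = 0.3047. P_a = ½ K_a γ H² ⇒ H = √(2P_a/(K_a γ)).
H = √(2×239.4/(0.3047×19.4)) = 8.999 m.

9.00 m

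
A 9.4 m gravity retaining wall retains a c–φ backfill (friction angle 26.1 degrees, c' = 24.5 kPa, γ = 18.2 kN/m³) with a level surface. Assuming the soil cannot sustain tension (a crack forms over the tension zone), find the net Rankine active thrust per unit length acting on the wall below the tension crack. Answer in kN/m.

91.4 kN/m

K_a = 0.3889; √K_a = 0.6237.
Tension-crack depth z_c = 2c/(γ√K_a) = 2×24.5/(18.2×0.6237) = 4.317 m.
σ_a at base = K_a γ H − 2c√K_a = 0.3889×18.2×9.4 − 2×24.5×0.6237 = 35.98 kPa.
P_a = ½ × 35.98 × (H − z_c) = 0.5×35.98×5.083 = 91.45 kN/m.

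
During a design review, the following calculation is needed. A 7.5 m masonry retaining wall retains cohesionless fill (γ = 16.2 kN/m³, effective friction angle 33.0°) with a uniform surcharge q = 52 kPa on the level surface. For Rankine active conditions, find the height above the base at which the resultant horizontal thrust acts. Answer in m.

K_a = 0.2948.
Triangular part P₁ = ½K_aγH² = 134.3 at H/3 = 2.500 m; rectangular part P₂ = K_a q H = 115.0 at H/2 = 3.750 m.
ȳ = (P₁·2.500 + P₂·3.750)/(P₁+P₂) = 3.076 m.

3.08 m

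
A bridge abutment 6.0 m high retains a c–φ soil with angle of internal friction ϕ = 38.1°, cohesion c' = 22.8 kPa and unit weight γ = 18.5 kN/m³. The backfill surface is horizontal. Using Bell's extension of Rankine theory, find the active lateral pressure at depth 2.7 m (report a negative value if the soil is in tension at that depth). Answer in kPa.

-10.4 kPa

K_a = (1 − sin φ)/(1 + sin φ) = 0.2368.
σ_a = K_a γ z − 2c√K_a = 0.2368×18.5×2.7 − 2×22.8×0.4867 = -10.36 kPa.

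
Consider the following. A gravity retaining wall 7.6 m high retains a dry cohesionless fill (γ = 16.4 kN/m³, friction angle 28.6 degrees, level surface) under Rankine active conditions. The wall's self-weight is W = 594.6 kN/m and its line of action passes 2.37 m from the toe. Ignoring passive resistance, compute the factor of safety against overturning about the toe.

K_a = tan²(45° − 28.6°/2) = 0.3525.
P_a = ½K_aγH² = 0.5×0.3525×16.4×7.6² = 167.0 kN/m, acting at H/3 = 2.533 m above the base.
Overturning moment M_o = P_a × H/3 = 167.0 × 2.533 = 423.0.
Resisting moment M_r = W × 2.37 = 594.6 × 2.37 = 1409.
FS_overturning = M_r/M_o = 1409/423.0 = 3.331.

3.33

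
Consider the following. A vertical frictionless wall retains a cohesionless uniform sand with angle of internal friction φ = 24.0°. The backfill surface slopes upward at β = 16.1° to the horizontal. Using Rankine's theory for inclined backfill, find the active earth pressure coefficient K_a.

0.506

K_a = cos β · (cos β − √(cos²β − cos²φ)) / (cos β + √(cos²β − cos²φ)).
cos β = 0.9608, cos φ = 0.9135, √(cos²β − cos²φ) = 0.2975.
K_a = 0.9608 × (0.9608 − 0.2975)/(0.9608 + 0.2975) = 0.5064.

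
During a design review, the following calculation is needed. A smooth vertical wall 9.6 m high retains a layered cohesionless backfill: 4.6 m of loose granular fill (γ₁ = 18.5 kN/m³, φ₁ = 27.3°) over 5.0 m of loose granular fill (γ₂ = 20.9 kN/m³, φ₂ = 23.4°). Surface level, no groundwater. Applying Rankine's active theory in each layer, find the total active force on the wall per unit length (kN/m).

369 kN/m

K_a1 = tan²(45°−27.3°/2) = 0.3711; K_a2 = tan²(45°−23.4°/2) = 0.4315.
Layer 1: σ at base = K_a1 γ₁ h₁ = 31.58 kPa; P₁ = ½×31.58×4.6 = 72.64.
Layer 2: σ_v at top = γ₁h₁ = 85.10; σ_h top = K_a2×85.10 = 36.72; σ_h base = K_a2×(85.10+20.9×5.0) = 81.81.
P₂ = ½(36.72+81.81)×5.0 = 296.3. Total P_a = 72.64+296.3 = 369.0 kN/m.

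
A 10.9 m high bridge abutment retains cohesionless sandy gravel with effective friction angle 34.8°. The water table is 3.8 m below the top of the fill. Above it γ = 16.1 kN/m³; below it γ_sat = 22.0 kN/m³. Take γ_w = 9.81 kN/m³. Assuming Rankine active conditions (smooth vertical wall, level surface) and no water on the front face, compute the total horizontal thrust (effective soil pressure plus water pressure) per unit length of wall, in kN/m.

K_a = tan²(45° − φ/2) = 0.2733.
γ' = 22.0 − 9.81 = 12.19 kN/m³. Depth below WT = 7.1 m.
σ'_h at WT = K_a γ d_w = 16.72 kPa; at base = 16.72 + K_a γ' × 7.1 = 40.38 kPa.
P₁ (0–3.8 m) = ½×16.72×3.8 = 31.77. P₂ (3.8–10.9 m) = ½(16.72+40.38)×7.1 = 202.7.
P_w = ½ γ_w h₂² = 0.5×9.81×7.1² = 247.3. Total = 31.77+202.7+247.3 = 481.7 kN/m.

482 kN/m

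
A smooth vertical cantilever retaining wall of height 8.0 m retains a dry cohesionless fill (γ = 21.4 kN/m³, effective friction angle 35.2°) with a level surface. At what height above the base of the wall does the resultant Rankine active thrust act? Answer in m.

K_a = 0.2687.
The pressure distribution is triangular, so the resultant acts at H/3 above the base = 8.0/3 = 2.667 m.

2.67 m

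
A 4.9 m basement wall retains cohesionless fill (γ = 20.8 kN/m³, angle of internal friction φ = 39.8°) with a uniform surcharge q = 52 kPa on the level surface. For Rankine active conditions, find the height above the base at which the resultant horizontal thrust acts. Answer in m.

2.05 m

K_a = 0.2194.
Triangular part P₁ = ½K_aγH² = 54.79 at H/3 = 1.633 m; rectangular part P₂ = K_a q H = 55.91 at H/2 = 2.450 m.
ȳ = (P₁·1.633 + P₂·2.450)/(P₁+P₂) = 2.046 m.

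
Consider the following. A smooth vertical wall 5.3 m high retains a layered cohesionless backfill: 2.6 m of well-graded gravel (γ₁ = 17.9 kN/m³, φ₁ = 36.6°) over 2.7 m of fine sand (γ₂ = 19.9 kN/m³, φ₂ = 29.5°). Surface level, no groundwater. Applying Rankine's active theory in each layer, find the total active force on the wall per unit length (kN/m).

K_a1 = tan²(45°−36.6°/2) = 0.2530; K_a2 = tan²(45°−29.5°/2) = 0.3401.
Layer 1: σ at base = K_a1 γ₁ h₁ = 11.77 kPa; P₁ = ½×11.77×2.6 = 15.30.
Layer 2: σ_v at top = γ₁h₁ = 46.54; σ_h top = K_a2×46.54 = 15.83; σ_h base = K_a2×(46.54+19.9×2.7) = 34.10.
P₂ = ½(15.83+34.10)×2.7 = 67.41. Total P_a = 15.30+67.41 = 82.71 kN/m.

82.7 kN/m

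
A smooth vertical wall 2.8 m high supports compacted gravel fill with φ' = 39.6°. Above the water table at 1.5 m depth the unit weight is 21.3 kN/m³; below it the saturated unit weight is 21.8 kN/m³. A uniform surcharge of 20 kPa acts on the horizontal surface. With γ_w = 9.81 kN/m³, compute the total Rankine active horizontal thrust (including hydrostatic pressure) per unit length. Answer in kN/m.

37.4 kN/m

K_a = tan²(45° − φ/2) = 0.2214.
γ' = 21.8 − 9.81 = 11.99 kN/m³. h₂ = H − d_w = 1.3 m.
σ'_h: at surface K_a·q = 4.429; at WT K_a(q+γd_w) = 11.50; at base K_a(q+γd_w+γ'h₂) = 14.95 kPa.
P₁ = ½(4.429+11.50)×1.5 = 11.95; P₂ = ½(11.50+14.95)×1.3 = 17.20; P_w = ½γ_w h₂² = 8.289.
Total = 11.95+17.20+8.289 = 37.44 kN/m.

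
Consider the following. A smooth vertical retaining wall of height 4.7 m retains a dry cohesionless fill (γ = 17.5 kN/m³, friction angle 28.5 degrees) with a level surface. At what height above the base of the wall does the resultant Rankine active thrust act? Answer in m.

1.57 m

K_a = 0.3540.
The pressure distribution is triangular, so the resultant acts at H/3 above the base = 4.7/3 = 1.567 m.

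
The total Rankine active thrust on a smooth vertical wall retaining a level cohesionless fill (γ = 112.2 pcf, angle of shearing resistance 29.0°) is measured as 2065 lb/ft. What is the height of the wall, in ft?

10.3 ft

K_a = 0.3470. P_a = ½ K_a γ H² ⇒ H = √(2P_a/(K_a γ)).
H = √(2×2065/(0.3470×112.2)) = 10.30 ft.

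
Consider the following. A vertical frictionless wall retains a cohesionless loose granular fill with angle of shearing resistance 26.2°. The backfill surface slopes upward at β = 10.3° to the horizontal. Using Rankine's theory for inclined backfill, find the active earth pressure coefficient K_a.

0.411

K_a = cos β · (cos β − √(cos²β − cos²φ)) / (cos β + √(cos²β − cos²φ)).
cos β = 0.9839, cos φ = 0.8973, √(cos²β − cos²φ) = 0.4037.
K_a = 0.9839 × (0.9839 − 0.4037)/(0.9839 + 0.4037) = 0.4114.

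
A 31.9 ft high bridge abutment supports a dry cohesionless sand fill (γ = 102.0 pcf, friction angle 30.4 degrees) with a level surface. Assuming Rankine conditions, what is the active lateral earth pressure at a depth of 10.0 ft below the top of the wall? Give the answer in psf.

335 psf

K_a = (1 − sin φ)/(1 + sin φ) = 0.3280.
σ_h = K_a γ z = 0.3280 × 102.0 × 10.0 = 334.6 psf.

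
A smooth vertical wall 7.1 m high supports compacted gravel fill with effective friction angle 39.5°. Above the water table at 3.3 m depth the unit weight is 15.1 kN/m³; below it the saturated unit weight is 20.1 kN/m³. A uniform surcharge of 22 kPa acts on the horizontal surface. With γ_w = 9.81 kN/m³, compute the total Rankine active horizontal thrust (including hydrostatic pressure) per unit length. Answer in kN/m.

183 kN/m

K_a = tan²(45° − φ/2) = 0.2224.
γ' = 20.1 − 9.81 = 10.29 kN/m³. h₂ = H − d_w = 3.8 m.
σ'_h: at surface K_a·q = 4.894; at WT K_a(q+γd_w) = 15.98; at base K_a(q+γd_w+γ'h₂) = 24.68 kPa.
P₁ = ½(4.894+15.98)×3.3 = 34.44; P₂ = ½(15.98+24.68)×3.8 = 77.24; P_w = ½γ_w h₂² = 70.83.
Total = 34.44+77.24+70.83 = 182.5 kN/m.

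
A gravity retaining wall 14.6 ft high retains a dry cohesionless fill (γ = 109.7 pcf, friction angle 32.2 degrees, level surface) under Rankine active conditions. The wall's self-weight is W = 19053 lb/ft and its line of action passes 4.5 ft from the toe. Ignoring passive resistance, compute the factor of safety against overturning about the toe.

K_a = tan²(45° − 32.2°/2) = 0.3047.
P_a = ½K_aγH² = 0.5×0.3047×109.7×14.6² = 3563 lb/ft, acting at H/3 = 4.867 ft above the base.
Overturning moment M_o = P_a × H/3 = 3563 × 4.867 = 17340.
Resisting moment M_r = W × 4.5 = 19053 × 4.5 = 85740.
FS_overturning = M_r/M_o = 85740/17340 = 4.945.

4.94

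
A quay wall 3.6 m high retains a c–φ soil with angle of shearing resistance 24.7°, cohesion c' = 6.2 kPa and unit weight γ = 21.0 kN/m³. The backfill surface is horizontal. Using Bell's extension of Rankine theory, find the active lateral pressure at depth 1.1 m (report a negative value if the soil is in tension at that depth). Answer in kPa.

1.54 kPa

K_a = (1 − sin φ)/(1 + sin φ) = 0.4106.
σ_a = K_a γ z − 2c√K_a = 0.4106×21.0×1.1 − 2×6.2×0.6408 = 1.539 kPa.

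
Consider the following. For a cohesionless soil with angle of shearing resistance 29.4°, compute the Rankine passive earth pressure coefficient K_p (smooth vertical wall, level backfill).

2.93

K_p = (1 + sin φ)/(1 − sin φ) = tan²(45° + 29.4°/2) = 2.929.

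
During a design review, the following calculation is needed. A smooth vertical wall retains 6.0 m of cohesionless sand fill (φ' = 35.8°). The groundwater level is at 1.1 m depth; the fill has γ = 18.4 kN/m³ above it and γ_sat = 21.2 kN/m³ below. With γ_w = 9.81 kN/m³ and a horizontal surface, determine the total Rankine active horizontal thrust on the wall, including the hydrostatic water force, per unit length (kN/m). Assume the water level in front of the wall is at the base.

K_a = tan²(45° − φ/2) = 0.2619.
γ' = 21.2 − 9.81 = 11.39 kN/m³. Depth below WT = 4.9 m.
σ'_h at WT = K_a γ d_w = 5.300 kPa; at base = 5.300 + K_a γ' × 4.9 = 19.91 kPa.
P₁ (0–1.1 m) = ½×5.300×1.1 = 2.915. P₂ (1.1–6.0 m) = ½(5.300+19.91)×4.9 = 61.78.
P_w = ½ γ_w h₂² = 0.5×9.81×4.9² = 117.8. Total = 2.915+61.78+117.8 = 182.5 kN/m.

182 kN/m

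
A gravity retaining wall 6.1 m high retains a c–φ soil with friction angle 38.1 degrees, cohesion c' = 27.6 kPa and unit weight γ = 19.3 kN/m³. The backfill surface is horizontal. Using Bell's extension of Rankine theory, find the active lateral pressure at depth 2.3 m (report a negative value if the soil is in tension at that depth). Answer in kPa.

K_a = (1 − sin φ)/(1 + sin φ) = 0.2368.
σ_a = K_a γ z − 2c√K_a = 0.2368×19.3×2.3 − 2×27.6×0.4867 = -16.35 kPa.

-16.4 kPa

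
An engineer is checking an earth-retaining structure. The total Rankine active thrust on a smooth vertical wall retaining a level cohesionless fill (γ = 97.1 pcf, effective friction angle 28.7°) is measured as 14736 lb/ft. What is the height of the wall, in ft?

K_a = 0.3511. P_a = ½ K_a γ H² ⇒ H = √(2P_a/(K_a γ)).
H = √(2×14736/(0.3511×97.1)) = 29.40 ft.

29.4 ft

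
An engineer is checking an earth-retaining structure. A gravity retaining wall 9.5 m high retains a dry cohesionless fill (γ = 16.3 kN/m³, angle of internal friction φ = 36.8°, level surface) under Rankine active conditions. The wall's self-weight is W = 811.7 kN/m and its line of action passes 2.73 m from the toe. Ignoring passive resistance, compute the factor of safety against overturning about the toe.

3.79

K_a = tan²(45° − 36.8°/2) = 0.2508.
P_a = ½K_aγH² = 0.5×0.2508×16.3×9.5² = 184.4 kN/m, acting at H/3 = 3.167 m above the base.
Overturning moment M_o = P_a × H/3 = 184.4 × 3.167 = 584.1.
Resisting moment M_r = W × 2.73 = 811.7 × 2.73 = 2216.
FS_overturning = M_r/M_o = 2216/584.1 = 3.794.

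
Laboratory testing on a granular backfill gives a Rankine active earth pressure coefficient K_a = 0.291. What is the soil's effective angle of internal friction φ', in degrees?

33.3°

K_a = tan²(45° − φ/2) ⇒ 45° − φ/2 = arctan(√0.291) = 28.34°.
φ = 2(45° − 28.34°) = 33.31°.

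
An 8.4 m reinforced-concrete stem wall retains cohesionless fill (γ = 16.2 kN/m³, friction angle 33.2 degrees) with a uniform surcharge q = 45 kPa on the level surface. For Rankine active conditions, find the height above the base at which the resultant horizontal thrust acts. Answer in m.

3.36 m

K_a = 0.2924.
Triangular part P₁ = ½K_aγH² = 167.1 at H/3 = 2.800 m; rectangular part P₂ = K_a q H = 110.5 at H/2 = 4.200 m.
ȳ = (P₁·2.800 + P₂·4.200)/(P₁+P₂) = 3.357 m.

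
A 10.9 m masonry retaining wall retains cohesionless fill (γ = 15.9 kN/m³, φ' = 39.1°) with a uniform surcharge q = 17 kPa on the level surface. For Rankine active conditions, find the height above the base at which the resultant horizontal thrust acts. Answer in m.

K_a = 0.2265.
Triangular part P₁ = ½K_aγH² = 213.9 at H/3 = 3.633 m; rectangular part P₂ = K_a q H = 41.97 at H/2 = 5.450 m.
ȳ = (P₁·3.633 + P₂·5.450)/(P₁+P₂) = 3.931 m.

3.93 m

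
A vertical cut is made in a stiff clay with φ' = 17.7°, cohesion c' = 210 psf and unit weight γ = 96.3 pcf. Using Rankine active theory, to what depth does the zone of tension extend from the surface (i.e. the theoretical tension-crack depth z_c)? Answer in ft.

5.97 ft

K_a = tan²(45° − 17.7°/2) = 0.5337; √K_a = 0.7306.
The active pressure is zero where K_a γ z = 2c√K_a, so z_c = 2c/(γ√K_a) = 2×210/(96.3×0.7306) = 5.970 ft.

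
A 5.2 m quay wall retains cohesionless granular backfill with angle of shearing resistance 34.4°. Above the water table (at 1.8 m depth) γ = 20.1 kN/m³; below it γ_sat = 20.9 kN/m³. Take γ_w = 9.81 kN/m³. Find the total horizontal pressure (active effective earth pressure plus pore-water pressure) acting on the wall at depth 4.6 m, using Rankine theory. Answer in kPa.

K_a = (1 − sin φ)/(1 + sin φ) = 0.2780.
γ' = 20.9 − 9.81 = 11.09 kN/m³.
Effective vertical stress at 4.6 m: σ'_v = 20.1×1.8 + 11.09×2.80 = 67.23 kPa.
σ'_h = K_a σ'_v = 0.2780 × 67.23 = 18.69 kPa; u = γ_w × 2.80 = 27.47 kPa.
Total σ_h = 18.69 + 27.47 = 46.16 kPa.

46.2 kPa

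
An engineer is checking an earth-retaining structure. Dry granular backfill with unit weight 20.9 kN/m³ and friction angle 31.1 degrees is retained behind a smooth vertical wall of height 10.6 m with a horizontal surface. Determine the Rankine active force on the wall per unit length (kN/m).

374 kN/m

K_a = tan²(45° − φ/2) = 0.3188.
P_a = ½ K_a γ H² = 0.5 × 0.3188 × 20.9 × 10.6² = 374.3 kN/m.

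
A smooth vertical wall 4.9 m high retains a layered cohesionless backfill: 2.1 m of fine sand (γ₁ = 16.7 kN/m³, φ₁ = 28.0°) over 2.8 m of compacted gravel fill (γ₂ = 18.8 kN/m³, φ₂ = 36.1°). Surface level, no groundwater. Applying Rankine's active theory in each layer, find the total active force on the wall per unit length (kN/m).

57.7 kN/m

K_a1 = tan²(45°−28.0°/2) = 0.3610; K_a2 = tan²(45°−36.1°/2) = 0.2585.
Layer 1: σ at base = K_a1 γ₁ h₁ = 12.66 kPa; P₁ = ½×12.66×2.1 = 13.29.
Layer 2: σ_v at top = γ₁h₁ = 35.07; σ_h top = K_a2×35.07 = 9.066; σ_h base = K_a2×(35.07+18.8×2.8) = 22.67.
P₂ = ½(9.066+22.67)×2.8 = 44.43. Total P_a = 13.29+44.43 = 57.73 kN/m.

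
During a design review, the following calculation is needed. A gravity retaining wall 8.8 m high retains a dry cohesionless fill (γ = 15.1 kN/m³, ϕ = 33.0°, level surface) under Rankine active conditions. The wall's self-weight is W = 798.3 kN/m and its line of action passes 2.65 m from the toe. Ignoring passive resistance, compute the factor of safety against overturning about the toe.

K_a = tan²(45° − 33.0°/2) = 0.2948.
P_a = ½K_aγH² = 0.5×0.2948×15.1×8.8² = 172.4 kN/m, acting at H/3 = 2.933 m above the base.
Overturning moment M_o = P_a × H/3 = 172.4 × 2.933 = 505.6.
Resisting moment M_r = W × 2.65 = 798.3 × 2.65 = 2115.
FS_overturning = M_r/M_o = 2115/505.6 = 4.184.

4.18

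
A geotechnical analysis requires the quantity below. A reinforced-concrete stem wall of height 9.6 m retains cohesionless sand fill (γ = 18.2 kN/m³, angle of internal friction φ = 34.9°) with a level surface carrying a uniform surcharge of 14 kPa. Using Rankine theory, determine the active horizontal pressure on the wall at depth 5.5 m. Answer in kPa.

K_a = (1 − sin φ)/(1 + sin φ) = 0.2721.
σ_v = γz + q = 18.2 × 5.5 + 14 = 114.1 kPa.
σ_h = K_a σ_v = 0.2721 × 114.1 = 31.05 kPa.

31.1 kPa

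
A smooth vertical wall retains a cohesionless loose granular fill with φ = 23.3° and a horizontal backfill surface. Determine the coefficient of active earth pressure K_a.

0.433

K_a = (1 − sin φ)/(1 + sin φ) = (1 − sin 23.3°)/(1 + sin 23.3°) = 0.4331.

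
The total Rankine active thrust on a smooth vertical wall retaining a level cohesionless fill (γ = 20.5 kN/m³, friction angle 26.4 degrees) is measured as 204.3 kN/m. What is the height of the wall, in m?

7.20 m

K_a = 0.3844. P_a = ½ K_a γ H² ⇒ H = √(2P_a/(K_a γ)).
H = √(2×204.3/(0.3844×20.5)) = 7.200 m.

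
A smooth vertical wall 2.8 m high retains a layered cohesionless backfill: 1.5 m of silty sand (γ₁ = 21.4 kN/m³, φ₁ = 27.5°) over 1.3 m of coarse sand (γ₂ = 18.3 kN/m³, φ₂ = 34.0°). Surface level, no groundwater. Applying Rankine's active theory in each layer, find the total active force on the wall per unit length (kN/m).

K_a1 = tan²(45°−27.5°/2) = 0.3682; K_a2 = tan²(45°−34.0°/2) = 0.2827.
Layer 1: σ at base = K_a1 γ₁ h₁ = 11.82 kPa; P₁ = ½×11.82×1.5 = 8.865.
Layer 2: σ_v at top = γ₁h₁ = 32.10; σ_h top = K_a2×32.10 = 9.075; σ_h base = K_a2×(32.10+18.3×1.3) = 15.80.
P₂ = ½(9.075+15.80)×1.3 = 16.17. Total P_a = 8.865+16.17 = 25.03 kN/m.

25.0 kN/m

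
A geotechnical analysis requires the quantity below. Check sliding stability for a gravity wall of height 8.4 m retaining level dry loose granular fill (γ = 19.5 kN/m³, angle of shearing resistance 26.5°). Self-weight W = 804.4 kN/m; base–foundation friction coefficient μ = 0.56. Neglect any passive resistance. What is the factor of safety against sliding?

K_a = tan²(45° − 26.5°/2) = 0.3829.
P_a = ½K_aγH² = 0.5×0.3829×19.5×8.4² = 263.4 kN/m, acting at H/3 = 2.800 m above the base.
FS_sliding = μW / P_a = 0.56×804.4 / 263.4 = 1.710.

1.71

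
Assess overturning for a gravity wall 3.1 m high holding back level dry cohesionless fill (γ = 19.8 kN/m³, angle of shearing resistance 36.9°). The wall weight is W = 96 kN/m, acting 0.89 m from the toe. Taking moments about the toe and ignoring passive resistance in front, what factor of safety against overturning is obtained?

3.48

K_a = tan²(45° − 36.9°/2) = 0.2497.
P_a = ½K_aγH² = 0.5×0.2497×19.8×3.1² = 23.75 kN/m, acting at H/3 = 1.033 m above the base.
Overturning moment M_o = P_a × H/3 = 23.75 × 1.033 = 24.55.
Resisting moment M_r = W × 0.89 = 96 × 0.89 = 85.44.
FS_overturning = M_r/M_o = 85.44/24.55 = 3.481.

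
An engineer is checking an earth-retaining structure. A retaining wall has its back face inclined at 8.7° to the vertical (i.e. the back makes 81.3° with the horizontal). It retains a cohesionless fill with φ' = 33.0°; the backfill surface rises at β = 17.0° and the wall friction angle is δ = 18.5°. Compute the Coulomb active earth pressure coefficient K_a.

K_a = sin²(α+φ) / [sin²α · sin(α−δ) · (1 + √{sin(φ+δ)sin(φ−β) / (sin(α−δ)sin(α+β))})²].
With α = 81.3°, φ = 33.0°, δ = 18.5°, β = 17.0°: K_a = 0.4276.

0.428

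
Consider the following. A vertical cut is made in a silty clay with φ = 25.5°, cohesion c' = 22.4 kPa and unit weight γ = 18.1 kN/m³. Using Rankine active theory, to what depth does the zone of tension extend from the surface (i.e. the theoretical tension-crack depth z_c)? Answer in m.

K_a = tan²(45° − 25.5°/2) = 0.3981; √K_a = 0.6310.
The active pressure is zero where K_a γ z = 2c√K_a, so z_c = 2c/(γ√K_a) = 2×22.4/(18.1×0.6310) = 3.923 m.

3.92 m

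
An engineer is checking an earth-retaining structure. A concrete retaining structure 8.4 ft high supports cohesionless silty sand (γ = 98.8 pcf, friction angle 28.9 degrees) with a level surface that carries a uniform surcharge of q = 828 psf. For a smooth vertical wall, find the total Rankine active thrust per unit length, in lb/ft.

3640 lb/ft

K_a = tan²(45° − φ/2) = 0.3484.
Soil triangle: ½ K_a γ H² = 0.5×0.3484×98.8×8.4² = 1214 lb/ft.
Surcharge rectangle: K_a q H = 0.3484×828×8.4 = 2423 lb/ft.
Total = 1214 + 2423 = 3637 lb/ft.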